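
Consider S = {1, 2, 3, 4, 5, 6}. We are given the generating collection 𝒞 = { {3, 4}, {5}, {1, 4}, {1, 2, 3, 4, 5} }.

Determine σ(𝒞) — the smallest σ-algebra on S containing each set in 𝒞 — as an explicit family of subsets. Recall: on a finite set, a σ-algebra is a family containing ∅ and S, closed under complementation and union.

Begin from { {}, {5}, {1, 4}, {3, 4}, {1, 2, 3, 4, 5}, S } (that is, 𝒞 plus ∅ and S).
Step 1: +7 →
  {6}  = ᶜ of {1, 2, 3, 4, 5}
  {1, 3, 4}  = {3, 4} ∪ {1, 4}
  {1, 4, 5}  = {1, 4} ∪ {5}
  {3, 4, 5}  = {3, 4} ∪ {5}
  {1, 2, 5, 6}  = ᶜ of {3, 4}
  {2, 3, 5, 6}  = ᶜ of {1, 4}
  {1, 2, 3, 4, 6}  = ᶜ of {5}
  — 13 sets.
Step 2 adds 13:
  {5, 6}  = {6} ∪ {5}
  {1, 2, 6}  = ᶜ of {3, 4, 5}
  {1, 4, 6}  = {6} ∪ {1, 4}
  {2, 3, 6}  = ᶜ of {1, 4, 5}
  {2, 5, 6}  = ᶜ of {1, 3, 4}
  {3, 4, 6}  = {3, 4} ∪ {6}
  {1, 3, 4, 5}  = {1, 4, 5} ∪ {3, 4, 5}
  {1, 3, 4, 6}  = {6} ∪ {1, 3, 4}
  {1, 4, 5, 6}  = {1, 4, 5} ∪ {6}
  {3, 4, 5, 6}  = {3, 4, 5} ∪ {6}
  {1, 2, 3, 5, 6}  = {2, 3, 5, 6} ∪ {1, 2, 5, 6}
  {1, 2, 4, 5, 6}  = {1, 4, 5} ∪ {1, 2, 5, 6}
  {2, 3, 4, 5, 6}  = {3, 4, 5} ∪ {2, 3, 5, 6}
  — 26 sets.
Step 3. New:
  {1}  = ᶜ of {2, 3, 4, 5, 6}
  {3}  = ᶜ of {1, 2, 4, 5, 6}
  {4}  = ᶜ of {1, 2, 3, 5, 6}
  {1, 2}  = ᶜ of {3, 4, 5, 6}
  {2, 3}  = ᶜ of {1, 4, 5, 6}
  {2, 5}  = ᶜ of {1, 3, 4, 6}
  {2, 6}  = ᶜ of {1, 3, 4, 5}
  {1, 2, 5}  = ᶜ of {3, 4, 6}
  {2, 3, 5}  = ᶜ of {1, 4, 6}
  {1, 2, 3, 4}  = ᶜ of {5, 6}
  {1, 2, 3, 6}  = {2, 3, 6} ∪ {1, 2, 6}
  {1, 2, 4, 6}  = {1, 4, 6} ∪ {1, 2, 6}
  {2, 3, 4, 6}  = {3, 4} ∪ {2, 3, 6}
  {1, 3, 4, 5, 6}  = {3, 4, 5} ∪ {1, 4, 5, 6}
  — 40 sets.
Step 4 (20 new):
  {2}  = ᶜ of {1, 3, 4, 5, 6}
  {1, 3}  = {3} ∪ {1}
  {1, 5}  = ᶜ of {2, 3, 4, 6}
  {1, 6}  = {1} ∪ {6}
  {3, 5}  = ᶜ of {1, 2, 4, 6}
  {3, 6}  = {3} ∪ {6}
  {4, 5}  = ᶜ of {1, 2, 3, 6}
  {4, 6}  = {4} ∪ {6}
  {1, 2, 3}  = {1, 2} ∪ {3}
  {1, 2, 4}  = {1, 2} ∪ {4}
  {1, 5, 6}  = {1} ∪ {5, 6}
  {2, 3, 4}  = {3, 4} ∪ {2, 3}
  {2, 4, 5}  = {4} ∪ {2, 5}
  {2, 4, 6}  = {2, 6} ∪ {4}
  {3, 5, 6}  = {3} ∪ {5, 6}
  {4, 5, 6}  = {4} ∪ {5, 6}
  {1, 2, 3, 5}  = {1, 2} ∪ {2, 3, 5}
  {1, 2, 4, 5}  = {1, 2} ∪ {1, 4, 5}
  {2, 3, 4, 5}  = {3, 4} ∪ {2, 5}
  {2, 4, 5, 6}  = {4} ∪ {2, 5, 6}
  — 60 sets.
Step 5: 4 new —
  {2, 4}  = {2} ∪ {4}
  {1, 3, 5}  = ᶜ of {2, 4, 6}
  {1, 3, 6}  = ᶜ of {2, 4, 5}
  {1, 3, 5, 6}  = {5, 6} ∪ {1, 3}
  — 64 sets.
After Step 6 the family is unchanged; done.

Therefore σ(𝒞) = { {}, {1}, {2}, {3}, {4}, {5}, {6}, {1, 2}, {1, 3}, {1, 4}, {1, 5}, {1, 6}, {2, 3}, {2, 4}, {2, 5}, {2, 6}, {3, 4}, {3, 5}, {3, 6}, {4, 5}, {4, 6}, {5, 6}, {1, 2, 3}, {1, 2, 4}, {1, 2, 5}, {1, 2, 6}, {1, 3, 4}, {1, 3, 5}, {1, 3, 6}, {1, 4, 5}, {1, 4, 6}, {1, 5, 6}, {2, 3, 4}, {2, 3, 5}, {2, 3, 6}, {2, 4, 5}, {2, 4, 6}, {2, 5, 6}, {3, 4, 5}, {3, 4, 6}, {3, 5, 6}, {4, 5, 6}, {1, 2, 3, 4}, {1, 2, 3, 5}, {1, 2, 3, 6}, {1, 2, 4, 5}, {1, 2, 4, 6}, {1, 2, 5, 6}, {1, 3, 4, 5}, {1, 3, 4, 6}, {1, 3, 5, 6}, {1, 4, 5, 6}, {2, 3, 4, 5}, {2, 3, 4, 6}, {2, 3, 5, 6}, {2, 4, 5, 6}, {3, 4, 5, 6}, {1, 2, 3, 4, 5}, {1, 2, 3, 4, 6}, {1, 2, 3, 5, 6}, {1, 2, 4, 5, 6}, {1, 3, 4, 5, 6}, {2, 3, 4, 5, 6}, S } (|σ(𝒞)| = 64).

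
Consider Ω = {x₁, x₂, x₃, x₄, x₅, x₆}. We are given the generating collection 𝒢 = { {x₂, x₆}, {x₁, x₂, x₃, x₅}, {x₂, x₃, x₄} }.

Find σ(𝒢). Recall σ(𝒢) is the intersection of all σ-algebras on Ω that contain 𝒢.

Answer: σ(𝒢) = { {}, {x₂}, {x₃}, {x₄}, {x₆}, {x₁, x₅}, {x₂, x₃}, {x₂, x₄}, {x₂, x₆}, {x₃, x₄}, {x₃, x₆}, {x₄, x₆}, {x₁, x₂, x₅}, {x₁, x₃, x₅}, {x₁, x₄, x₅}, {x₁, x₅, x₆}, {x₂, x₃, x₄}, {x₂, x₃, x₆}, {x₂, x₄, x₆}, {x₃, x₄, x₆}, {x₁, x₂, x₃, x₅}, {x₁, x₂, x₄, x₅}, {x₁, x₂, x₅, x₆}, {x₁, x₃, x₄, x₅}, {x₁, x₃, x₅, x₆}, {x₁, x₄, x₅, x₆}, {x₂, x₃, x₄, x₆}, {x₁, x₂, x₃, x₄, x₅}, {x₁, x₂, x₃, x₅, x₆}, {x₁, x₂, x₄, x₅, x₆}, {x₁, x₃, x₄, x₅, x₆}, Ω }

Check:
Take S₀ = 𝒢 ∪ {∅, Ω} = { {}, {x₂, x₆}, {x₂, x₃, x₄}, {x₁, x₂, x₃, x₅}, Ω }.
Step 1. New:
  {x₄, x₆}  = {x₁, x₂, x₃, x₅}ᶜ
  {x₁, x₅, x₆}  = {x₂, x₃, x₄}ᶜ
  {x₁, x₃, x₄, x₅}  = {x₂, x₆}ᶜ
  {x₂, x₃, x₄, x₆}  = {x₂, x₃, x₄} ∪ {x₂, x₆}
  {x₁, x₂, x₃, x₄, x₅}  = {x₂, x₃, x₄} ∪ {x₁, x₂, x₃, x₅}
  {x₁, x₂, x₃, x₅, x₆}  = {x₂, x₆} ∪ {x₁, x₂, x₃, x₅}
  (now 11)
Step 2. New:
  {x₄}  = {x₁, x₂, x₃, x₅, x₆}ᶜ
  {x₆}  = {x₁, x₂, x₃, x₄, x₅}ᶜ
  {x₁, x₅}  = {x₂, x₃, x₄, x₆}ᶜ
  {x₂, x₄, x₆}  = {x₂, x₆} ∪ {x₄, x₆}
  {x₁, x₂, x₅, x₆}  = {x₂, x₆} ∪ {x₁, x₅, x₆}
  {x₁, x₄, x₅, x₆}  = {x₁, x₅, x₆} ∪ {x₄, x₆}
  {x₁, x₃, x₄, x₅, x₆}  = {x₁, x₅, x₆} ∪ {x₁, x₃, x₄, x₅}
  (now 18)
Step 3 adds 6:
  {x₂}  = {x₁, x₃, x₄, x₅, x₆}ᶜ
  {x₂, x₃}  = {x₁, x₄, x₅, x₆}ᶜ
  {x₃, x₄}  = {x₁, x₂, x₅, x₆}ᶜ
  {x₁, x₃, x₅}  = {x₂, x₄, x₆}ᶜ
  {x₁, x₄, x₅}  = {x₁, x₅} ∪ {x₄}
  {x₁, x₂, x₄, x₅, x₆}  = {x₂, x₄, x₆} ∪ {x₁, x₅, x₆}
  (now 24)
Step 4 adds 7:
  {x₃}  = {x₁, x₂, x₄, x₅, x₆}ᶜ
  {x₂, x₄}  = {x₂} ∪ {x₄}
  {x₁, x₂, x₅}  = {x₂} ∪ {x₁, x₅}
  {x₂, x₃, x₆}  = {x₁, x₄, x₅}ᶜ
  {x₃, x₄, x₆}  = {x₃, x₄} ∪ {x₆}
  {x₁, x₂, x₄, x₅}  = {x₁, x₄, x₅} ∪ {x₂}
  {x₁, x₃, x₅, x₆}  = {x₁, x₃, x₅} ∪ {x₆}
  (now 31)
Step 5 adds 1:
  {x₃, x₆}  = {x₁, x₂, x₄, x₅}ᶜ
  (now 32)
Step 6: closed — nothing new.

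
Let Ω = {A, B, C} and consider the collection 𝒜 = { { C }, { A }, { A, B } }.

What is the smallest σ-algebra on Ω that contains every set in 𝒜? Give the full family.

Begin from { {  }, { A }, { C }, { A, B }, Ω } (that is, 𝒜 plus ∅ and Ω).
Iteration 1: +2 →
  { A, C }  = { C } ∪ { A }
  { B, C }  = { A }ᶜ
Iteration 2: 1 new —
  { B }  = { A, C }ᶜ
Iteration 3: no new sets; the family is a σ-algebra.

Therefore σ(𝒜) = { {  }, { A }, { B }, { C }, { A, B }, { A, C }, { B, C }, Ω } (|σ(𝒜)| = 8).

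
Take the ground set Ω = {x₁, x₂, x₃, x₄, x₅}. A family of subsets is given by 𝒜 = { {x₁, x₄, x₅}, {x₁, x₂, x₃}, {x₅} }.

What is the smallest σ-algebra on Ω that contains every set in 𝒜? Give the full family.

σ(𝒜) (16 sets): { {}, {x₁}, {x₄}, {x₅}, {x₁, x₄}, {x₁, x₅}, {x₂, x₃}, {x₄, x₅}, {x₁, x₂, x₃}, {x₁, x₄, x₅}, {x₂, x₃, x₄}, {x₂, x₃, x₅}, {x₁, x₂, x₃, x₄}, {x₁, x₂, x₃, x₅}, {x₂, x₃, x₄, x₅}, Ω }

Check:
Start: 𝒜 ∪ {∅, Ω} = { {}, {x₅}, {x₁, x₂, x₃}, {x₁, x₄, x₅}, Ω }.
Step 1 adds 4:
  {x₂, x₃}  = {x₁, x₄, x₅}ᶜ
  {x₄, x₅}  = {x₁, x₂, x₃}ᶜ
  {x₁, x₂, x₃, x₄}  = {x₅}ᶜ
  {x₁, x₂, x₃, x₅}  = {x₁, x₂, x₃} ∪ {x₅}
  (now 9)
Step 2 adds 3:
  {x₄}  = {x₁, x₂, x₃, x₅}ᶜ
  {x₂, x₃, x₅}  = {x₅} ∪ {x₂, x₃}
  {x₂, x₃, x₄, x₅}  = {x₄, x₅} ∪ {x₂, x₃}
  (now 12)
Step 3: 3 new —
  {x₁}  = {x₂, x₃, x₄, x₅}ᶜ
  {x₁, x₄}  = {x₂, x₃, x₅}ᶜ
  {x₂, x₃, x₄}  = {x₂, x₃} ∪ {x₄}
  (now 15)
Step 4 (1 new):
  {x₁, x₅}  = {x₂, x₃, x₄}ᶜ
  (now 16)
Step 5: already closed under ᶜ and ∪.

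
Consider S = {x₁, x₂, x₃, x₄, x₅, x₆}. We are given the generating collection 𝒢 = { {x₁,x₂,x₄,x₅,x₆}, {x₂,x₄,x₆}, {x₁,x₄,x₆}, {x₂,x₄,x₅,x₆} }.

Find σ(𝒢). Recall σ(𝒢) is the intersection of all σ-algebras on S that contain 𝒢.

Begin from { {}, {x₁,x₄,x₆}, {x₂,x₄,x₆}, {x₂,x₄,x₅,x₆}, {x₁,x₂,x₄,x₅,x₆}, S } (that is, 𝒢 plus ∅ and S).
Round 1: +5 →
  {x₃}  = {x₁,x₂,x₄,x₅,x₆}ᶜ
  {x₁,x₃}  = {x₂,x₄,x₅,x₆}ᶜ
  {x₁,x₃,x₅}  = {x₂,x₄,x₆}ᶜ
  {x₂,x₃,x₅}  = {x₁,x₄,x₆}ᶜ
  {x₁,x₂,x₄,x₆}  = {x₂,x₄,x₆} ∪ {x₁,x₄,x₆}
  |family| = 11
Round 2 (7 new):
  {x₃,x₅}  = {x₁,x₂,x₄,x₆}ᶜ
  {x₁,x₂,x₃,x₅}  = {x₁,x₃,x₅} ∪ {x₂,x₃,x₅}
  {x₁,x₃,x₄,x₆}  = {x₁,x₄,x₆} ∪ {x₃}
  {x₂,x₃,x₄,x₆}  = {x₂,x₄,x₆} ∪ {x₃}
  {x₁,x₂,x₃,x₄,x₆}  = {x₂,x₄,x₆} ∪ {x₁,x₃}
  {x₁,x₃,x₄,x₅,x₆}  = {x₁,x₃,x₅} ∪ {x₁,x₄,x₆}
  {x₂,x₃,x₄,x₅,x₆}  = {x₂,x₄,x₆} ∪ {x₂,x₃,x₅}
  |family| = 18
Round 3: 6 new —
  {x₁}  = {x₂,x₃,x₄,x₅,x₆}ᶜ
  {x₂}  = {x₁,x₃,x₄,x₅,x₆}ᶜ
  {x₅}  = {x₁,x₂,x₃,x₄,x₆}ᶜ
  {x₁,x₅}  = {x₂,x₃,x₄,x₆}ᶜ
  {x₂,x₅}  = {x₁,x₃,x₄,x₆}ᶜ
  {x₄,x₆}  = {x₁,x₂,x₃,x₅}ᶜ
  |family| = 24
Round 4: 8 new —
  {x₁,x₂}  = {x₂} ∪ {x₁}
  {x₂,x₃}  = {x₂} ∪ {x₃}
  {x₁,x₂,x₃}  = {x₂} ∪ {x₁,x₃}
  {x₁,x₂,x₅}  = {x₂,x₅} ∪ {x₁,x₅}
  {x₃,x₄,x₆}  = {x₃} ∪ {x₄,x₆}
  {x₄,x₅,x₆}  = {x₅} ∪ {x₄,x₆}
  {x₁,x₄,x₅,x₆}  = {x₁,x₄,x₆} ∪ {x₅}
  {x₃,x₄,x₅,x₆}  = {x₃,x₅} ∪ {x₄,x₆}
  |family| = 32
Round 5 adds nothing — fixpoint reached.

Therefore σ(𝒢) = { {}, {x₁}, {x₂}, {x₃}, {x₅}, {x₁,x₂}, {x₁,x₃}, {x₁,x₅}, {x₂,x₃}, {x₂,x₅}, {x₃,x₅}, {x₄,x₆}, {x₁,x₂,x₃}, {x₁,x₂,x₅}, {x₁,x₃,x₅}, {x₁,x₄,x₆}, {x₂,x₃,x₅}, {x₂,x₄,x₆}, {x₃,x₄,x₆}, {x₄,x₅,x₆}, {x₁,x₂,x₃,x₅}, {x₁,x₂,x₄,x₆}, {x₁,x₃,x₄,x₆}, {x₁,x₄,x₅,x₆}, {x₂,x₃,x₄,x₆}, {x₂,x₄,x₅,x₆}, {x₃,x₄,x₅,x₆}, {x₁,x₂,x₃,x₄,x₆}, {x₁,x₂,x₄,x₅,x₆}, {x₁,x₃,x₄,x₅,x₆}, {x₂,x₃,x₄,x₅,x₆}, S } (|σ(𝒢)| = 32).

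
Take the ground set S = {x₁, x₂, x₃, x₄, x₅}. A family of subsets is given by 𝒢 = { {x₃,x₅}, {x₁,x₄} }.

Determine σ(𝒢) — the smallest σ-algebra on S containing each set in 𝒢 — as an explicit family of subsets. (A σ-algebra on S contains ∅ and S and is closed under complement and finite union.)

Seed the family with 𝒢 together with ∅ and S: { {}, {x₁,x₄}, {x₃,x₅}, S }.
Pass 1 adds 3:
  {x₁,x₂,x₄}  = S∖{x₃,x₅}
  {x₂,x₃,x₅}  = S∖{x₁,x₄}
  {x₁,x₃,x₄,x₅}  = {x₃,x₅} ∪ {x₁,x₄}
  [7 total]
Pass 2: 1 new —
  {x₂}  = S∖{x₁,x₃,x₄,x₅}
  [8 total]
Pass 3: no new sets; the family is a σ-algebra.

Therefore σ(𝒢) = { {}, {x₂}, {x₁,x₄}, {x₃,x₅}, {x₁,x₂,x₄}, {x₂,x₃,x₅}, {x₁,x₃,x₄,x₅}, S } (|σ(𝒢)| = 8).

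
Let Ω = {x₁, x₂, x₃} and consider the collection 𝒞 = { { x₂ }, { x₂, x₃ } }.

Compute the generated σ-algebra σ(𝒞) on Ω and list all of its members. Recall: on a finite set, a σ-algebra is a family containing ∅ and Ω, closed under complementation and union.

|σ(𝒞)| = 8.  σ(𝒞) = { ∅, { x₁ }, { x₂ }, { x₃ }, { x₁, x₂ }, { x₁, x₃ }, { x₂, x₃ }, Ω }

Working:
Seed the family with 𝒞 together with ∅ and Ω: { ∅, { x₂ }, { x₂, x₃ }, Ω }.
Round 1: +2 →
  { x₁ }  = Ω∖{ x₂, x₃ }
  { x₁, x₃ }  = Ω∖{ x₂ }
  [6 total]
Round 2: 1 new —
  { x₁, x₂ }  = { x₂ } ∪ { x₁ }
  [7 total]
Round 3. New:
  { x₃ }  = Ω∖{ x₁, x₂ }
  [8 total]
Round 4: already closed under ᶜ and ∪.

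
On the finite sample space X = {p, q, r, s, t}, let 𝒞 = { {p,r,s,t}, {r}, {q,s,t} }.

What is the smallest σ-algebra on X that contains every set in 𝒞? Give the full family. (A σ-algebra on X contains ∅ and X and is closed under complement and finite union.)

σ(𝒞) (16 sets): { {}, {p}, {q}, {r}, {p,q}, {p,r}, {q,r}, {s,t}, {p,q,r}, {p,s,t}, {q,s,t}, {r,s,t}, {p,q,s,t}, {p,r,s,t}, {q,r,s,t}, X }

Check:
Take S₀ = 𝒞 ∪ {∅, X} = { {}, {r}, {q,s,t}, {p,r,s,t}, X }.
Step 1. New:
  {q}  = X∖{p,r,s,t}
  {p,r}  = X∖{q,s,t}
  {p,q,s,t}  = X∖{r}
  {q,r,s,t}  = {r} ∪ {q,s,t}
  (now 9)
Step 2: 3 new —
  {p}  = X∖{q,r,s,t}
  {q,r}  = {q} ∪ {r}
  {p,q,r}  = {q} ∪ {p,r}
  (now 12)
Step 3. New:
  {p,q}  = {q} ∪ {p}
  {s,t}  = X∖{p,q,r}
  {p,s,t}  = X∖{q,r}
  (now 15)
Step 4 (1 new):
  {r,s,t}  = X∖{p,q}
  (now 16)
Step 5: no new sets; the family is a σ-algebra.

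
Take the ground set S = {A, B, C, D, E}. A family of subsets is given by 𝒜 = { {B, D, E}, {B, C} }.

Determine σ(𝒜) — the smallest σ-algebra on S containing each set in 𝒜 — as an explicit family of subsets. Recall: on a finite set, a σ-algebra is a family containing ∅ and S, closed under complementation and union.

σ(𝒜) (16 sets): { {}, {A}, {B}, {C}, {A, B}, {A, C}, {B, C}, {D, E}, {A, B, C}, {A, D, E}, {B, D, E}, {C, D, E}, {A, B, D, E}, {A, C, D, E}, {B, C, D, E}, S }

Check:
Take S₀ = 𝒜 ∪ {∅, S} = { {}, {B, C}, {B, D, E}, S }.
Iteration 1 adds 3:
  {A, C}  = {B, D, E}ᶜ
  {A, D, E}  = {B, C}ᶜ
  {B, C, D, E}  = {B, C} ∪ {B, D, E}
Iteration 2 (4 new):
  {A}  = {B, C, D, E}ᶜ
  {A, B, C}  = {B, C} ∪ {A, C}
  {A, B, D, E}  = {A, D, E} ∪ {B, D, E}
  {A, C, D, E}  = {A, D, E} ∪ {A, C}
Iteration 3 adds 3:
  {B}  = {A, C, D, E}ᶜ
  {C}  = {A, B, D, E}ᶜ
  {D, E}  = {A, B, C}ᶜ
Iteration 4 adds 2:
  {A, B}  = {B} ∪ {A}
  {C, D, E}  = {D, E} ∪ {C}
After Iteration 5 the family is unchanged; done.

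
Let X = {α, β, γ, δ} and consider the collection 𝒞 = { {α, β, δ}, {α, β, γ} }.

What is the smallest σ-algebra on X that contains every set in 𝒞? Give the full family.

σ(𝒞) (8 sets): { ∅, {γ}, {δ}, {α, β}, {γ, δ}, {α, β, γ}, {α, β, δ}, X }

Trace:
Seed the family with 𝒞 together with ∅ and X: { ∅, {α, β, γ}, {α, β, δ}, X }.
Round 1: 2 new —
  {γ}  = ᶜ of {α, β, δ}
  {δ}  = ᶜ of {α, β, γ}
  [6 total]
Round 2. New:
  {γ, δ}  = {γ} ∪ {δ}
  [7 total]
Round 3 (1 new):
  {α, β}  = ᶜ of {γ, δ}
  [8 total]
Round 4: closed — nothing new.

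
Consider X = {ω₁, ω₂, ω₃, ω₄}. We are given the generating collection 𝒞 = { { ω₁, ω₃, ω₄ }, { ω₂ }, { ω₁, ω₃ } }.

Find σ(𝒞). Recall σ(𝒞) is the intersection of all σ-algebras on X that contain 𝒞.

Seed the family with 𝒞 together with ∅ and X: { {  }, { ω₂ }, { ω₁, ω₃ }, { ω₁, ω₃, ω₄ }, X }.
Round 1: 2 new —
  { ω₂, ω₄ }  = X∖{ ω₁, ω₃ }
  { ω₁, ω₂, ω₃ }  = { ω₁, ω₃ } ∪ { ω₂ }
Round 2: +1 →
  { ω₄ }  = X∖{ ω₁, ω₂, ω₃ }
After Round 3 the family is unchanged; done.

σ(𝒞) = { {  }, { ω₂ }, { ω₄ }, { ω₁, ω₃ }, { ω₂, ω₄ }, { ω₁, ω₂, ω₃ }, { ω₁, ω₃, ω₄ }, X }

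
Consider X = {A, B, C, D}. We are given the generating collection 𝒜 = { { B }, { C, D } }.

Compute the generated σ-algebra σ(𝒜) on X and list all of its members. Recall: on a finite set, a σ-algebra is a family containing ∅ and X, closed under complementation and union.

Answer: σ(𝒜) = { ∅, { A }, { B }, { A, B }, { C, D }, { A, C, D }, { B, C, D }, X }

Derivation:
Initial family (4 sets): { ∅, { B }, { C, D }, X }.
Step 1: +3 →
  { A, B }  = complement { C, D }
  { A, C, D }  = complement { B }
  { B, C, D }  = { B } ∪ { C, D }
  |family| = 7
Step 2: 1 new —
  { A }  = complement { B, C, D }
  |family| = 8
Step 3 adds nothing — fixpoint reached.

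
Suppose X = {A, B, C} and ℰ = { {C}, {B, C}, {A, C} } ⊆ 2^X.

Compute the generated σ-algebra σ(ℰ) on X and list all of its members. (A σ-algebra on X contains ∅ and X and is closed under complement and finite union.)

Initial family (5 sets): { {}, {C}, {A, C}, {B, C}, X }.
Iteration 1 (3 new):
  {A}  = ᶜ of {B, C}
  {B}  = ᶜ of {A, C}
  {A, B}  = ᶜ of {C}
  |family| = 8
Iteration 2: already closed under ᶜ and ∪.

Therefore σ(ℰ) = { {}, {A}, {B}, {C}, {A, B}, {A, C}, {B, C}, X } (|σ(ℰ)| = 8).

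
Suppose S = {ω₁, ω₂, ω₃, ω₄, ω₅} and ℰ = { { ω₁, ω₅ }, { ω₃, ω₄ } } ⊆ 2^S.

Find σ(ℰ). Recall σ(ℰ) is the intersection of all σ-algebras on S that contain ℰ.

|σ(ℰ)| = 8.  σ(ℰ) = { {}, { ω₂ }, { ω₁, ω₅ }, { ω₃, ω₄ }, { ω₁, ω₂, ω₅ }, { ω₂, ω₃, ω₄ }, { ω₁, ω₃, ω₄, ω₅ }, S }

Trace:
Seed the family with ℰ together with ∅ and S: { {}, { ω₁, ω₅ }, { ω₃, ω₄ }, S }.
Round 1: +3 →
  { ω₁, ω₂, ω₅ }  = ᶜ of { ω₃, ω₄ }
  { ω₂, ω₃, ω₄ }  = ᶜ of { ω₁, ω₅ }
  { ω₁, ω₃, ω₄, ω₅ }  = { ω₁, ω₅ } ∪ { ω₃, ω₄ }
  (now 7)
Round 2 adds 1:
  { ω₂ }  = ᶜ of { ω₁, ω₃, ω₄, ω₅ }
  (now 8)
Round 3: stable.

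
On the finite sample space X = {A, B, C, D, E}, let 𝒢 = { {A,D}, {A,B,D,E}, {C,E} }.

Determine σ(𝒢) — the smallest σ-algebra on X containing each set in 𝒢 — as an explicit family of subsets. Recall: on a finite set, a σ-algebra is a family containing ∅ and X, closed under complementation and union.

Begin from { {}, {A,D}, {C,E}, {A,B,D,E}, X } (that is, 𝒢 plus ∅ and X).
Round 1 (4 new):
  {C}  = X∖{A,B,D,E}
  {A,B,D}  = X∖{C,E}
  {B,C,E}  = X∖{A,D}
  {A,C,D,E}  = {A,D} ∪ {C,E}
  |family| = 9
Round 2 adds 3:
  {B}  = X∖{A,C,D,E}
  {A,C,D}  = {C} ∪ {A,D}
  {A,B,C,D}  = {A,B,D} ∪ {C}
  |family| = 12
Round 3: +3 →
  {E}  = X∖{A,B,C,D}
  {B,C}  = {C} ∪ {B}
  {B,E}  = X∖{A,C,D}
  |family| = 15
Round 4. New:
  {A,D,E}  = X∖{B,C}
  |family| = 16
Round 5: stable.

Therefore σ(𝒢) = { {}, {B}, {C}, {E}, {A,D}, {B,C}, {B,E}, {C,E}, {A,B,D}, {A,C,D}, {A,D,E}, {B,C,E}, {A,B,C,D}, {A,B,D,E}, {A,C,D,E}, X } (|σ(𝒢)| = 16).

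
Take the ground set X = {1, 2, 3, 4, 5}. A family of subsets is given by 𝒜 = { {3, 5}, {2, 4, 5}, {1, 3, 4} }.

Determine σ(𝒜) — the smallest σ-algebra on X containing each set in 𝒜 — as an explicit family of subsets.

σ(𝒜) (32 sets): { {}, {1}, {2}, {3}, {4}, {5}, {1, 2}, {1, 3}, {1, 4}, {1, 5}, {2, 3}, {2, 4}, {2, 5}, {3, 4}, {3, 5}, {4, 5}, {1, 2, 3}, {1, 2, 4}, {1, 2, 5}, {1, 3, 4}, {1, 3, 5}, {1, 4, 5}, {2, 3, 4}, {2, 3, 5}, {2, 4, 5}, {3, 4, 5}, {1, 2, 3, 4}, {1, 2, 3, 5}, {1, 2, 4, 5}, {1, 3, 4, 5}, {2, 3, 4, 5}, X }

Check:
Seed the family with 𝒜 together with ∅ and X: { {}, {3, 5}, {1, 3, 4}, {2, 4, 5}, X }.
Step 1 adds 5:
  {1, 3}  = complement {2, 4, 5}
  {2, 5}  = complement {1, 3, 4}
  {1, 2, 4}  = complement {3, 5}
  {1, 3, 4, 5}  = {1, 3, 4} ∪ {3, 5}
  {2, 3, 4, 5}  = {3, 5} ∪ {2, 4, 5}
  |family| = 10
Step 2 adds 7:
  {1}  = complement {2, 3, 4, 5}
  {2}  = complement {1, 3, 4, 5}
  {1, 3, 5}  = {1, 3} ∪ {3, 5}
  {2, 3, 5}  = {2, 5} ∪ {3, 5}
  {1, 2, 3, 4}  = {1, 2, 4} ∪ {1, 3, 4}
  {1, 2, 3, 5}  = {2, 5} ∪ {1, 3}
  {1, 2, 4, 5}  = {2, 5} ∪ {1, 2, 4}
  |family| = 17
Step 3. New:
  {3}  = complement {1, 2, 4, 5}
  {4}  = complement {1, 2, 3, 5}
  {5}  = complement {1, 2, 3, 4}
  {1, 2}  = {2} ∪ {1}
  {1, 4}  = complement {2, 3, 5}
  {2, 4}  = complement {1, 3, 5}
  {1, 2, 3}  = {1, 3} ∪ {2}
  {1, 2, 5}  = {2, 5} ∪ {1}
  |family| = 25
Step 4 (7 new):
  {1, 5}  = {5} ∪ {1}
  {2, 3}  = {2} ∪ {3}
  {3, 4}  = complement {1, 2, 5}
  {4, 5}  = complement {1, 2, 3}
  {1, 4, 5}  = {5} ∪ {1, 4}
  {2, 3, 4}  = {3} ∪ {2, 4}
  {3, 4, 5}  = complement {1, 2}
  |family| = 32
Step 5 adds nothing — fixpoint reached.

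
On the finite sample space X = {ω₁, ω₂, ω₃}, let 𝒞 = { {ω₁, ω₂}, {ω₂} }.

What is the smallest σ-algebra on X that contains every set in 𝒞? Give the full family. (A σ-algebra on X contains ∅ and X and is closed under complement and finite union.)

σ(𝒞) = { {}, {ω₁}, {ω₂}, {ω₃}, {ω₁, ω₂}, {ω₁, ω₃}, {ω₂, ω₃}, X }

Derivation:
Begin from { {}, {ω₂}, {ω₁, ω₂}, X } (that is, 𝒞 plus ∅ and X).
Iteration 1: 2 new —
  {ω₃}  = complement {ω₁, ω₂}
  {ω₁, ω₃}  = complement {ω₂}
  (now 6)
Iteration 2 adds 1:
  {ω₂, ω₃}  = {ω₃} ∪ {ω₂}
  (now 7)
Iteration 3: 1 new —
  {ω₁}  = complement {ω₂, ω₃}
  (now 8)
Iteration 4: closed — nothing new.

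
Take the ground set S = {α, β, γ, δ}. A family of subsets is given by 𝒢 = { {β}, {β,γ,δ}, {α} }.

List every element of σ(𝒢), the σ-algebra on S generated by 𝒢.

σ(𝒢) (8 sets): { {}, {α}, {β}, {α,β}, {γ,δ}, {α,γ,δ}, {β,γ,δ}, S }

Derivation:
Start: 𝒢 ∪ {∅, S} = { {}, {α}, {β}, {β,γ,δ}, S }.
Round 1: 2 new —
  {α,β}  = {β} ∪ {α}
  {α,γ,δ}  = complement {β}
  (now 7)
Round 2. New:
  {γ,δ}  = complement {α,β}
  (now 8)
Round 3: closed — nothing new.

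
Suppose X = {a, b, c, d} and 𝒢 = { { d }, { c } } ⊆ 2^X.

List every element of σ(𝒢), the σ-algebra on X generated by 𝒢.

Initial family (4 sets): { {}, { c }, { d }, X }.
Iteration 1: 3 new —
  { c, d }  = { c } ∪ { d }
  { a, b, c }  = { d }ᶜ
  { a, b, d }  = { c }ᶜ
  [7 total]
Iteration 2 adds 1:
  { a, b }  = { c, d }ᶜ
  [8 total]
Iteration 3: stable.

σ(𝒢) = { {}, { c }, { d }, { a, b }, { c, d }, { a, b, c }, { a, b, d }, X }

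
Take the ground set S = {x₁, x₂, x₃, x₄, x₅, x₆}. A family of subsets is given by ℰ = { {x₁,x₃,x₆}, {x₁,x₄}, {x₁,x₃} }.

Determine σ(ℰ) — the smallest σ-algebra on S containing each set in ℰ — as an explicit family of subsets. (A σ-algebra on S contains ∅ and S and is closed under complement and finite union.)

Answer: σ(ℰ) = { {}, {x₁}, {x₃}, {x₄}, {x₆}, {x₁,x₃}, {x₁,x₄}, {x₁,x₆}, {x₂,x₅}, {x₃,x₄}, {x₃,x₆}, {x₄,x₆}, {x₁,x₂,x₅}, {x₁,x₃,x₄}, {x₁,x₃,x₆}, {x₁,x₄,x₆}, {x₂,x₃,x₅}, {x₂,x₄,x₅}, {x₂,x₅,x₆}, {x₃,x₄,x₆}, {x₁,x₂,x₃,x₅}, {x₁,x₂,x₄,x₅}, {x₁,x₂,x₅,x₆}, {x₁,x₃,x₄,x₆}, {x₂,x₃,x₄,x₅}, {x₂,x₃,x₅,x₆}, {x₂,x₄,x₅,x₆}, {x₁,x₂,x₃,x₄,x₅}, {x₁,x₂,x₃,x₅,x₆}, {x₁,x₂,x₄,x₅,x₆}, {x₂,x₃,x₄,x₅,x₆}, S }

Trace:
Seed the family with ℰ together with ∅ and S: { {}, {x₁,x₃}, {x₁,x₄}, {x₁,x₃,x₆}, S }.
Step 1 adds 5:
  {x₁,x₃,x₄}  = {x₁,x₄} ∪ {x₁,x₃}
  {x₂,x₄,x₅}  = S∖{x₁,x₃,x₆}
  {x₁,x₃,x₄,x₆}  = {x₁,x₄} ∪ {x₁,x₃,x₆}
  {x₂,x₃,x₅,x₆}  = S∖{x₁,x₄}
  {x₂,x₄,x₅,x₆}  = S∖{x₁,x₃}
  (now 10)
Step 2 (7 new):
  {x₂,x₅}  = S∖{x₁,x₃,x₄,x₆}
  {x₂,x₅,x₆}  = S∖{x₁,x₃,x₄}
  {x₁,x₂,x₄,x₅}  = {x₁,x₄} ∪ {x₂,x₄,x₅}
  {x₁,x₂,x₃,x₄,x₅}  = {x₁,x₃,x₄} ∪ {x₂,x₄,x₅}
  {x₁,x₂,x₃,x₅,x₆}  = {x₁,x₃,x₆} ∪ {x₂,x₃,x₅,x₆}
  {x₁,x₂,x₄,x₅,x₆}  = {x₂,x₄,x₅,x₆} ∪ {x₁,x₄}
  {x₂,x₃,x₄,x₅,x₆}  = {x₂,x₃,x₅,x₆} ∪ {x₂,x₄,x₅,x₆}
  (now 17)
Step 3 adds 6:
  {x₁}  = S∖{x₂,x₃,x₄,x₅,x₆}
  {x₃}  = S∖{x₁,x₂,x₄,x₅,x₆}
  {x₄}  = S∖{x₁,x₂,x₃,x₅,x₆}
  {x₆}  = S∖{x₁,x₂,x₃,x₄,x₅}
  {x₃,x₆}  = S∖{x₁,x₂,x₄,x₅}
  {x₁,x₂,x₃,x₅}  = {x₂,x₅} ∪ {x₁,x₃}
  (now 23)
Step 4: +9 →
  {x₁,x₆}  = {x₁} ∪ {x₆}
  {x₃,x₄}  = {x₃} ∪ {x₄}
  {x₄,x₆}  = S∖{x₁,x₂,x₃,x₅}
  {x₁,x₂,x₅}  = {x₂,x₅} ∪ {x₁}
  {x₁,x₄,x₆}  = {x₆} ∪ {x₁,x₄}
  {x₂,x₃,x₅}  = {x₂,x₅} ∪ {x₃}
  {x₃,x₄,x₆}  = {x₃,x₆} ∪ {x₄}
  {x₁,x₂,x₅,x₆}  = {x₁} ∪ {x₂,x₅,x₆}
  {x₂,x₃,x₄,x₅}  = {x₃} ∪ {x₂,x₄,x₅}
  (now 32)
Step 5: no new sets; the family is a σ-algebra.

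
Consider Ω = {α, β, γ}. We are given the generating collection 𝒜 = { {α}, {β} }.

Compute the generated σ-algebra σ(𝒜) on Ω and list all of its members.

σ(𝒜) = { ∅, {α}, {β}, {γ}, {α,β}, {α,γ}, {β,γ}, Ω }

Trace:
Take S₀ = 𝒜 ∪ {∅, Ω} = { ∅, {α}, {β}, Ω }.
Iteration 1: 3 new —
  {α,β}  = {α} ∪ {β}
  {α,γ}  = ᶜ of {β}
  {β,γ}  = ᶜ of {α}
  |family| = 7
Iteration 2. New:
  {γ}  = ᶜ of {α,β}
  |family| = 8
Iteration 3: already closed under ᶜ and ∪.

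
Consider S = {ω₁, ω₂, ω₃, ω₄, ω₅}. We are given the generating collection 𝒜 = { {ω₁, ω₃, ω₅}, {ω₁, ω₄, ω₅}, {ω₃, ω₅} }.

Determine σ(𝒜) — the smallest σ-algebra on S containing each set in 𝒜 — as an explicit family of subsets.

Initial family (5 sets): { {}, {ω₃, ω₅}, {ω₁, ω₃, ω₅}, {ω₁, ω₄, ω₅}, S }.
Round 1: +4 →
  {ω₂, ω₃}  = ᶜ of {ω₁, ω₄, ω₅}
  {ω₂, ω₄}  = ᶜ of {ω₁, ω₃, ω₅}
  {ω₁, ω₂, ω₄}  = ᶜ of {ω₃, ω₅}
  {ω₁, ω₃, ω₄, ω₅}  = {ω₁, ω₄, ω₅} ∪ {ω₁, ω₃, ω₅}
  — 9 sets.
Round 2. New:
  {ω₂}  = ᶜ of {ω₁, ω₃, ω₄, ω₅}
  {ω₂, ω₃, ω₄}  = {ω₂, ω₃} ∪ {ω₂, ω₄}
  {ω₂, ω₃, ω₅}  = {ω₂, ω₃} ∪ {ω₃, ω₅}
  {ω₁, ω₂, ω₃, ω₄}  = {ω₁, ω₂, ω₄} ∪ {ω₂, ω₃}
  {ω₁, ω₂, ω₃, ω₅}  = {ω₁, ω₃, ω₅} ∪ {ω₂, ω₃}
  {ω₁, ω₂, ω₄, ω₅}  = {ω₁, ω₄, ω₅} ∪ {ω₁, ω₂, ω₄}
  {ω₂, ω₃, ω₄, ω₅}  = {ω₃, ω₅} ∪ {ω₂, ω₄}
  — 16 sets.
Round 3. New:
  {ω₁}  = ᶜ of {ω₂, ω₃, ω₄, ω₅}
  {ω₃}  = ᶜ of {ω₁, ω₂, ω₄, ω₅}
  {ω₄}  = ᶜ of {ω₁, ω₂, ω₃, ω₅}
  {ω₅}  = ᶜ of {ω₁, ω₂, ω₃, ω₄}
  {ω₁, ω₄}  = ᶜ of {ω₂, ω₃, ω₅}
  {ω₁, ω₅}  = ᶜ of {ω₂, ω₃, ω₄}
  — 22 sets.
Round 4: +10 →
  {ω₁, ω₂}  = {ω₂} ∪ {ω₁}
  {ω₁, ω₃}  = {ω₃} ∪ {ω₁}
  {ω₂, ω₅}  = {ω₂} ∪ {ω₅}
  {ω₃, ω₄}  = {ω₃} ∪ {ω₄}
  {ω₄, ω₅}  = {ω₅} ∪ {ω₄}
  {ω₁, ω₂, ω₃}  = {ω₂, ω₃} ∪ {ω₁}
  {ω₁, ω₂, ω₅}  = {ω₂} ∪ {ω₁, ω₅}
  {ω₁, ω₃, ω₄}  = {ω₃} ∪ {ω₁, ω₄}
  {ω₂, ω₄, ω₅}  = {ω₅} ∪ {ω₂, ω₄}
  {ω₃, ω₄, ω₅}  = {ω₄} ∪ {ω₃, ω₅}
  — 32 sets.
Round 5 adds nothing — fixpoint reached.

Therefore σ(𝒜) = { {}, {ω₁}, {ω₂}, {ω₃}, {ω₄}, {ω₅}, {ω₁, ω₂}, {ω₁, ω₃}, {ω₁, ω₄}, {ω₁, ω₅}, {ω₂, ω₃}, {ω₂, ω₄}, {ω₂, ω₅}, {ω₃, ω₄}, {ω₃, ω₅}, {ω₄, ω₅}, {ω₁, ω₂, ω₃}, {ω₁, ω₂, ω₄}, {ω₁, ω₂, ω₅}, {ω₁, ω₃, ω₄}, {ω₁, ω₃, ω₅}, {ω₁, ω₄, ω₅}, {ω₂, ω₃, ω₄}, {ω₂, ω₃, ω₅}, {ω₂, ω₄, ω₅}, {ω₃, ω₄, ω₅}, {ω₁, ω₂, ω₃, ω₄}, {ω₁, ω₂, ω₃, ω₅}, {ω₁, ω₂, ω₄, ω₅}, {ω₁, ω₃, ω₄, ω₅}, {ω₂, ω₃, ω₄, ω₅}, S } (|σ(𝒜)| = 32).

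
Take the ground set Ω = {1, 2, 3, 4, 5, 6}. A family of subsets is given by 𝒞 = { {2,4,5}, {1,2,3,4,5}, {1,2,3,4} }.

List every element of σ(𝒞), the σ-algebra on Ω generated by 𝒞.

Begin from { {}, {2,4,5}, {1,2,3,4}, {1,2,3,4,5}, Ω } (that is, 𝒞 plus ∅ and Ω).
Iteration 1. New:
  {6}  = {1,2,3,4,5}ᶜ
  {5,6}  = {1,2,3,4}ᶜ
  {1,3,6}  = {2,4,5}ᶜ
  |family| = 8
Iteration 2: 3 new —
  {1,3,5,6}  = {1,3,6} ∪ {5,6}
  {2,4,5,6}  = {2,4,5} ∪ {5,6}
  {1,2,3,4,6}  = {1,2,3,4} ∪ {1,3,6}
  |family| = 11
Iteration 3: 3 new —
  {5}  = {1,2,3,4,6}ᶜ
  {1,3}  = {2,4,5,6}ᶜ
  {2,4}  = {1,3,5,6}ᶜ
  |family| = 14
Iteration 4 adds 2:
  {1,3,5}  = {1,3} ∪ {5}
  {2,4,6}  = {2,4} ∪ {6}
  |family| = 16
Iteration 5: stable.

Hence σ(𝒞) has 16 members: { {}, {5}, {6}, {1,3}, {2,4}, {5,6}, {1,3,5}, {1,3,6}, {2,4,5}, {2,4,6}, {1,2,3,4}, {1,3,5,6}, {2,4,5,6}, {1,2,3,4,5}, {1,2,3,4,6}, Ω }.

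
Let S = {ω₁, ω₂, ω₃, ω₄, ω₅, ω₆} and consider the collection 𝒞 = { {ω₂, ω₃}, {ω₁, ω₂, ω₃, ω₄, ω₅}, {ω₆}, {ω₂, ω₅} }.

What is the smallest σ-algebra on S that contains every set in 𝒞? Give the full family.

σ(𝒞) = { {}, {ω₂}, {ω₃}, {ω₅}, {ω₆}, {ω₁, ω₄}, {ω₂, ω₃}, {ω₂, ω₅}, {ω₂, ω₆}, {ω₃, ω₅}, {ω₃, ω₆}, {ω₅, ω₆}, {ω₁, ω₂, ω₄}, {ω₁, ω₃, ω₄}, {ω₁, ω₄, ω₅}, {ω₁, ω₄, ω₆}, {ω₂, ω₃, ω₅}, {ω₂, ω₃, ω₆}, {ω₂, ω₅, ω₆}, {ω₃, ω₅, ω₆}, {ω₁, ω₂, ω₃, ω₄}, {ω₁, ω₂, ω₄, ω₅}, {ω₁, ω₂, ω₄, ω₆}, {ω₁, ω₃, ω₄, ω₅}, {ω₁, ω₃, ω₄, ω₆}, {ω₁, ω₄, ω₅, ω₆}, {ω₂, ω₃, ω₅, ω₆}, {ω₁, ω₂, ω₃, ω₄, ω₅}, {ω₁, ω₂, ω₃, ω₄, ω₆}, {ω₁, ω₂, ω₄, ω₅, ω₆}, {ω₁, ω₃, ω₄, ω₅, ω₆}, S }

Working:
Begin from { {}, {ω₆}, {ω₂, ω₃}, {ω₂, ω₅}, {ω₁, ω₂, ω₃, ω₄, ω₅}, S } (that is, 𝒞 plus ∅ and S).
Round 1. New:
  {ω₂, ω₃, ω₅}  = {ω₂, ω₅} ∪ {ω₂, ω₃}
  {ω₂, ω₃, ω₆}  = {ω₂, ω₃} ∪ {ω₆}
  {ω₂, ω₅, ω₆}  = {ω₂, ω₅} ∪ {ω₆}
  {ω₁, ω₃, ω₄, ω₆}  = ᶜ of {ω₂, ω₅}
  {ω₁, ω₄, ω₅, ω₆}  = ᶜ of {ω₂, ω₃}
  |family| = 11
Round 2 adds 7:
  {ω₁, ω₃, ω₄}  = ᶜ of {ω₂, ω₅, ω₆}
  {ω₁, ω₄, ω₅}  = ᶜ of {ω₂, ω₃, ω₆}
  {ω₁, ω₄, ω₆}  = ᶜ of {ω₂, ω₃, ω₅}
  {ω₂, ω₃, ω₅, ω₆}  = {ω₂, ω₅} ∪ {ω₂, ω₃, ω₆}
  {ω₁, ω₂, ω₃, ω₄, ω₆}  = {ω₂, ω₃, ω₆} ∪ {ω₁, ω₃, ω₄, ω₆}
  {ω₁, ω₂, ω₄, ω₅, ω₆}  = {ω₂, ω₅} ∪ {ω₁, ω₄, ω₅, ω₆}
  {ω₁, ω₃, ω₄, ω₅, ω₆}  = {ω₁, ω₄, ω₅, ω₆} ∪ {ω₁, ω₃, ω₄, ω₆}
  |family| = 18
Round 3. New:
  {ω₂}  = ᶜ of {ω₁, ω₃, ω₄, ω₅, ω₆}
  {ω₃}  = ᶜ of {ω₁, ω₂, ω₄, ω₅, ω₆}
  {ω₅}  = ᶜ of {ω₁, ω₂, ω₃, ω₄, ω₆}
  {ω₁, ω₄}  = ᶜ of {ω₂, ω₃, ω₅, ω₆}
  {ω₁, ω₂, ω₃, ω₄}  = {ω₁, ω₃, ω₄} ∪ {ω₂, ω₃}
  {ω₁, ω₂, ω₄, ω₅}  = {ω₁, ω₄, ω₅} ∪ {ω₂, ω₅}
  {ω₁, ω₃, ω₄, ω₅}  = {ω₁, ω₄, ω₅} ∪ {ω₁, ω₃, ω₄}
  |family| = 25
Round 4: +6 →
  {ω₂, ω₆}  = ᶜ of {ω₁, ω₃, ω₄, ω₅}
  {ω₃, ω₅}  = {ω₅} ∪ {ω₃}
  {ω₃, ω₆}  = ᶜ of {ω₁, ω₂, ω₄, ω₅}
  {ω₅, ω₆}  = ᶜ of {ω₁, ω₂, ω₃, ω₄}
  {ω₁, ω₂, ω₄}  = {ω₂} ∪ {ω₁, ω₄}
  {ω₁, ω₂, ω₄, ω₆}  = {ω₂} ∪ {ω₁, ω₄, ω₆}
  |family| = 31
Round 5 adds 1:
  {ω₃, ω₅, ω₆}  = ᶜ of {ω₁, ω₂, ω₄}
  |family| = 32
Round 6: closed — nothing new.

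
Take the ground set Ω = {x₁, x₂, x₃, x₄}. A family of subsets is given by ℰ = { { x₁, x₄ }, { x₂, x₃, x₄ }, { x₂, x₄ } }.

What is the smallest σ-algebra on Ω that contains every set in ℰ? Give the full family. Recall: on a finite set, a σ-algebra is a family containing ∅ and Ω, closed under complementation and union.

|σ(ℰ)| = 16.  σ(ℰ) = { {  }, { x₁ }, { x₂ }, { x₃ }, { x₄ }, { x₁, x₂ }, { x₁, x₃ }, { x₁, x₄ }, { x₂, x₃ }, { x₂, x₄ }, { x₃, x₄ }, { x₁, x₂, x₃ }, { x₁, x₂, x₄ }, { x₁, x₃, x₄ }, { x₂, x₃, x₄ }, Ω }

Check:
Begin from { {  }, { x₁, x₄ }, { x₂, x₄ }, { x₂, x₃, x₄ }, Ω } (that is, ℰ plus ∅ and Ω).
Iteration 1. New:
  { x₁ }  = complement { x₂, x₃, x₄ }
  { x₁, x₃ }  = complement { x₂, x₄ }
  { x₂, x₃ }  = complement { x₁, x₄ }
  { x₁, x₂, x₄ }  = { x₁, x₄ } ∪ { x₂, x₄ }
  — 9 sets.
Iteration 2 (3 new):
  { x₃ }  = complement { x₁, x₂, x₄ }
  { x₁, x₂, x₃ }  = { x₂, x₃ } ∪ { x₁, x₃ }
  { x₁, x₃, x₄ }  = { x₁, x₄ } ∪ { x₁, x₃ }
  — 12 sets.
Iteration 3. New:
  { x₂ }  = complement { x₁, x₃, x₄ }
  { x₄ }  = complement { x₁, x₂, x₃ }
  — 14 sets.
Iteration 4: 2 new —
  { x₁, x₂ }  = { x₂ } ∪ { x₁ }
  { x₃, x₄ }  = { x₃ } ∪ { x₄ }
  — 16 sets.
Iteration 5: no new sets; the family is a σ-algebra.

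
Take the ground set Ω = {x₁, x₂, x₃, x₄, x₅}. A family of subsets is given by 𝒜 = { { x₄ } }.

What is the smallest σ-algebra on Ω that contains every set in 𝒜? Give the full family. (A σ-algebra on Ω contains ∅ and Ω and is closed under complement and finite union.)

σ(𝒜) = { ∅, { x₄ }, { x₁, x₂, x₃, x₅ }, Ω }

Derivation:
Begin from { ∅, { x₄ }, Ω } (that is, 𝒜 plus ∅ and Ω).
Step 1 (1 new):
  { x₁, x₂, x₃, x₅ }  = ᶜ of { x₄ }
  (now 4)
Step 2: closed — nothing new.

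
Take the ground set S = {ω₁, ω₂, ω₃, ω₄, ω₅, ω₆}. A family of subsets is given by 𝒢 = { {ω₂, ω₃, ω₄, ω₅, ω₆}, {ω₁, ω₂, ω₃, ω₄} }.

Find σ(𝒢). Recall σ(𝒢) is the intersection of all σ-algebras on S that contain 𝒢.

Take S₀ = 𝒢 ∪ {∅, S} = { ∅, {ω₁, ω₂, ω₃, ω₄}, {ω₂, ω₃, ω₄, ω₅, ω₆}, S }.
Iteration 1. New:
  {ω₁}  = ᶜ of {ω₂, ω₃, ω₄, ω₅, ω₆}
  {ω₅, ω₆}  = ᶜ of {ω₁, ω₂, ω₃, ω₄}
Iteration 2 adds 1:
  {ω₁, ω₅, ω₆}  = {ω₅, ω₆} ∪ {ω₁}
Iteration 3: 1 new —
  {ω₂, ω₃, ω₄}  = ᶜ of {ω₁, ω₅, ω₆}
Iteration 4 adds nothing — fixpoint reached.

Therefore σ(𝒢) = { ∅, {ω₁}, {ω₅, ω₆}, {ω₁, ω₅, ω₆}, {ω₂, ω₃, ω₄}, {ω₁, ω₂, ω₃, ω₄}, {ω₂, ω₃, ω₄, ω₅, ω₆}, S } (|σ(𝒢)| = 8).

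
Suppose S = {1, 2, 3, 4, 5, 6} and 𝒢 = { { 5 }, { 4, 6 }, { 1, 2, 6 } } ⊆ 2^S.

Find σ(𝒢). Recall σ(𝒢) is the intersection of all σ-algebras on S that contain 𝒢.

Start: 𝒢 ∪ {∅, S} = { {  }, { 5 }, { 4, 6 }, { 1, 2, 6 }, S }.
Step 1: 6 new —
  { 3, 4, 5 }  = ᶜ of { 1, 2, 6 }
  { 4, 5, 6 }  = { 4, 6 } ∪ { 5 }
  { 1, 2, 3, 5 }  = ᶜ of { 4, 6 }
  { 1, 2, 4, 6 }  = { 1, 2, 6 } ∪ { 4, 6 }
  { 1, 2, 5, 6 }  = { 1, 2, 6 } ∪ { 5 }
  { 1, 2, 3, 4, 6 }  = ᶜ of { 5 }
  (now 11)
Step 2 (7 new):
  { 3, 4 }  = ᶜ of { 1, 2, 5, 6 }
  { 3, 5 }  = ᶜ of { 1, 2, 4, 6 }
  { 1, 2, 3 }  = ᶜ of { 4, 5, 6 }
  { 3, 4, 5, 6 }  = { 3, 4, 5 } ∪ { 4, 6 }
  { 1, 2, 3, 4, 5 }  = { 3, 4, 5 } ∪ { 1, 2, 3, 5 }
  { 1, 2, 3, 5, 6 }  = { 1, 2, 6 } ∪ { 1, 2, 3, 5 }
  { 1, 2, 4, 5, 6 }  = { 1, 2, 4, 6 } ∪ { 5 }
  (now 18)
Step 3. New:
  { 3 }  = ᶜ of { 1, 2, 4, 5, 6 }
  { 4 }  = ᶜ of { 1, 2, 3, 5, 6 }
  { 6 }  = ᶜ of { 1, 2, 3, 4, 5 }
  { 1, 2 }  = ᶜ of { 3, 4, 5, 6 }
  { 3, 4, 6 }  = { 3, 4 } ∪ { 4, 6 }
  { 1, 2, 3, 4 }  = { 3, 4 } ∪ { 1, 2, 3 }
  { 1, 2, 3, 6 }  = { 1, 2, 3 } ∪ { 1, 2, 6 }
  (now 25)
Step 4: +6 →
  { 3, 6 }  = { 6 } ∪ { 3 }
  { 4, 5 }  = ᶜ of { 1, 2, 3, 6 }
  { 5, 6 }  = ᶜ of { 1, 2, 3, 4 }
  { 1, 2, 4 }  = { 1, 2 } ∪ { 4 }
  { 1, 2, 5 }  = ᶜ of { 3, 4, 6 }
  { 3, 5, 6 }  = { 6 } ∪ { 3, 5 }
  (now 31)
Step 5. New:
  { 1, 2, 4, 5 }  = ᶜ of { 3, 6 }
  (now 32)
Step 6: already closed under ᶜ and ∪.

Hence σ(𝒢) has 32 members: { {  }, { 3 }, { 4 }, { 5 }, { 6 }, { 1, 2 }, { 3, 4 }, { 3, 5 }, { 3, 6 }, { 4, 5 }, { 4, 6 }, { 5, 6 }, { 1, 2, 3 }, { 1, 2, 4 }, { 1, 2, 5 }, { 1, 2, 6 }, { 3, 4, 5 }, { 3, 4, 6 }, { 3, 5, 6 }, { 4, 5, 6 }, { 1, 2, 3, 4 }, { 1, 2, 3, 5 }, { 1, 2, 3, 6 }, { 1, 2, 4, 5 }, { 1, 2, 4, 6 }, { 1, 2, 5, 6 }, { 3, 4, 5, 6 }, { 1, 2, 3, 4, 5 }, { 1, 2, 3, 4, 6 }, { 1, 2, 3, 5, 6 }, { 1, 2, 4, 5, 6 }, S }.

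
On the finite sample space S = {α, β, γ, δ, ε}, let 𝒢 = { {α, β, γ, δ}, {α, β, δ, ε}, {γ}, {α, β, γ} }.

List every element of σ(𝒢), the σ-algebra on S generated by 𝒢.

Seed the family with 𝒢 together with ∅ and S: { ∅, {γ}, {α, β, γ}, {α, β, γ, δ}, {α, β, δ, ε}, S }.
Iteration 1 (2 new):
  {ε}  = S∖{α, β, γ, δ}
  {δ, ε}  = S∖{α, β, γ}
Iteration 2 (3 new):
  {γ, ε}  = {γ} ∪ {ε}
  {γ, δ, ε}  = {δ, ε} ∪ {γ}
  {α, β, γ, ε}  = {α, β, γ} ∪ {ε}
Iteration 3 adds 3:
  {δ}  = S∖{α, β, γ, ε}
  {α, β}  = S∖{γ, δ, ε}
  {α, β, δ}  = S∖{γ, ε}
Iteration 4: 2 new —
  {γ, δ}  = {γ} ∪ {δ}
  {α, β, ε}  = {α, β} ∪ {ε}
Iteration 5 adds nothing — fixpoint reached.

Therefore σ(𝒢) = { ∅, {γ}, {δ}, {ε}, {α, β}, {γ, δ}, {γ, ε}, {δ, ε}, {α, β, γ}, {α, β, δ}, {α, β, ε}, {γ, δ, ε}, {α, β, γ, δ}, {α, β, γ, ε}, {α, β, δ, ε}, S } (|σ(𝒢)| = 16).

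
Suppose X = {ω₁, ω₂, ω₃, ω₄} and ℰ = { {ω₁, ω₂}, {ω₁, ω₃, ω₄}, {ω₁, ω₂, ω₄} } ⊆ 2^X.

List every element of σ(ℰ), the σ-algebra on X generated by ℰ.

Answer: σ(ℰ) = { {}, {ω₁}, {ω₂}, {ω₃}, {ω₄}, {ω₁, ω₂}, {ω₁, ω₃}, {ω₁, ω₄}, {ω₂, ω₃}, {ω₂, ω₄}, {ω₃, ω₄}, {ω₁, ω₂, ω₃}, {ω₁, ω₂, ω₄}, {ω₁, ω₃, ω₄}, {ω₂, ω₃, ω₄}, X }

Derivation:
Initial family (5 sets): { {}, {ω₁, ω₂}, {ω₁, ω₂, ω₄}, {ω₁, ω₃, ω₄}, X }.
Iteration 1. New:
  {ω₂}  = {ω₁, ω₃, ω₄}ᶜ
  {ω₃}  = {ω₁, ω₂, ω₄}ᶜ
  {ω₃, ω₄}  = {ω₁, ω₂}ᶜ
  — 8 sets.
Iteration 2 (3 new):
  {ω₂, ω₃}  = {ω₃} ∪ {ω₂}
  {ω₁, ω₂, ω₃}  = {ω₃} ∪ {ω₁, ω₂}
  {ω₂, ω₃, ω₄}  = {ω₂} ∪ {ω₃, ω₄}
  — 11 sets.
Iteration 3: 3 new —
  {ω₁}  = {ω₂, ω₃, ω₄}ᶜ
  {ω₄}  = {ω₁, ω₂, ω₃}ᶜ
  {ω₁, ω₄}  = {ω₂, ω₃}ᶜ
  — 14 sets.
Iteration 4: 2 new —
  {ω₁, ω₃}  = {ω₃} ∪ {ω₁}
  {ω₂, ω₄}  = {ω₄} ∪ {ω₂}
  — 16 sets.
Iteration 5: already closed under ᶜ and ∪.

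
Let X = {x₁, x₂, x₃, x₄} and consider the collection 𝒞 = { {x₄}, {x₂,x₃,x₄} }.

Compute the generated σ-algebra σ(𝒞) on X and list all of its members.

Initial family (4 sets): { {}, {x₄}, {x₂,x₃,x₄}, X }.
Step 1 adds 2:
  {x₁}  = complement {x₂,x₃,x₄}
  {x₁,x₂,x₃}  = complement {x₄}
Step 2. New:
  {x₁,x₄}  = {x₄} ∪ {x₁}
Step 3: 1 new —
  {x₂,x₃}  = complement {x₁,x₄}
Step 4: already closed under ᶜ and ∪.

σ(𝒞) = { {}, {x₁}, {x₄}, {x₁,x₄}, {x₂,x₃}, {x₁,x₂,x₃}, {x₂,x₃,x₄}, X }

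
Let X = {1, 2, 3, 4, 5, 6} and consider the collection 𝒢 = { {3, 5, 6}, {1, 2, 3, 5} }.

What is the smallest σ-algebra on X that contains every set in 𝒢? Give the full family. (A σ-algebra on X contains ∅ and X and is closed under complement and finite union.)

Take S₀ = 𝒢 ∪ {∅, X} = { ∅, {3, 5, 6}, {1, 2, 3, 5}, X }.
Pass 1: 3 new —
  {4, 6}  = {1, 2, 3, 5}ᶜ
  {1, 2, 4}  = {3, 5, 6}ᶜ
  {1, 2, 3, 5, 6}  = {1, 2, 3, 5} ∪ {3, 5, 6}
  — 7 sets.
Pass 2 adds 4:
  {4}  = {1, 2, 3, 5, 6}ᶜ
  {1, 2, 4, 6}  = {4, 6} ∪ {1, 2, 4}
  {3, 4, 5, 6}  = {3, 5, 6} ∪ {4, 6}
  {1, 2, 3, 4, 5}  = {1, 2, 3, 5} ∪ {1, 2, 4}
  — 11 sets.
Pass 3 (3 new):
  {6}  = {1, 2, 3, 4, 5}ᶜ
  {1, 2}  = {3, 4, 5, 6}ᶜ
  {3, 5}  = {1, 2, 4, 6}ᶜ
  — 14 sets.
Pass 4: +2 →
  {1, 2, 6}  = {1, 2} ∪ {6}
  {3, 4, 5}  = {4} ∪ {3, 5}
  — 16 sets.
Pass 5 adds nothing — fixpoint reached.

|σ(𝒢)| = 16.  σ(𝒢) = { ∅, {4}, {6}, {1, 2}, {3, 5}, {4, 6}, {1, 2, 4}, {1, 2, 6}, {3, 4, 5}, {3, 5, 6}, {1, 2, 3, 5}, {1, 2, 4, 6}, {3, 4, 5, 6}, {1, 2, 3, 4, 5}, {1, 2, 3, 5, 6}, X }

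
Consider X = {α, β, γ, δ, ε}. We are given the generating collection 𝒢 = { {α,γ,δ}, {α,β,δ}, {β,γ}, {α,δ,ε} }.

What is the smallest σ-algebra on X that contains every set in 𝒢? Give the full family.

Initial family (6 sets): { {}, {β,γ}, {α,β,δ}, {α,γ,δ}, {α,δ,ε}, X }.
Pass 1: +5 →
  {β,ε}  = {α,γ,δ}ᶜ
  {γ,ε}  = {α,β,δ}ᶜ
  {α,β,γ,δ}  = {α,γ,δ} ∪ {β,γ}
  {α,β,δ,ε}  = {α,δ,ε} ∪ {α,β,δ}
  {α,γ,δ,ε}  = {α,δ,ε} ∪ {α,γ,δ}
  — 11 sets.
Pass 2: +4 →
  {β}  = {α,γ,δ,ε}ᶜ
  {γ}  = {α,β,δ,ε}ᶜ
  {ε}  = {α,β,γ,δ}ᶜ
  {β,γ,ε}  = {β,ε} ∪ {β,γ}
  — 15 sets.
Pass 3: 1 new —
  {α,δ}  = {β,γ,ε}ᶜ
  — 16 sets.
After Pass 4 the family is unchanged; done.

σ(𝒢) = { {}, {β}, {γ}, {ε}, {α,δ}, {β,γ}, {β,ε}, {γ,ε}, {α,β,δ}, {α,γ,δ}, {α,δ,ε}, {β,γ,ε}, {α,β,γ,δ}, {α,β,δ,ε}, {α,γ,δ,ε}, X }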